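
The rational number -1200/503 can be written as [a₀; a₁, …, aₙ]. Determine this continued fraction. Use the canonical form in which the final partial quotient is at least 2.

Apply division with remainder until the remainder is 0:
-1200 ÷ 503 → quotient -3, remainder 309
503 ÷ 309 → quotient 1, remainder 194
309 ÷ 194 → quotient 1, remainder 115
194 ÷ 115 → quotient 1, remainder 79
115 ÷ 79 → quotient 1, remainder 36
79 ÷ 36 → quotient 2, remainder 7
36 ÷ 7 → quotient 5, remainder 1
7 ÷ 1 → quotient 7, remainder 0

[-3; 1, 1, 1, 1, 2, 5, 7]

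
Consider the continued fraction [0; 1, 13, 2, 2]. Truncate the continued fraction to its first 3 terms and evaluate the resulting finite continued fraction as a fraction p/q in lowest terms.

Build up convergents one term at a time:
a_0 = 0: 0/1
a_1 = 1: 1/1
a_2 = 13: 13/14

13/14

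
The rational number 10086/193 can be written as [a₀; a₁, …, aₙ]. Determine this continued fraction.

[52; 3, 1, 6, 7]

10086 ÷ 193 → quotient 52, remainder 50
193 ÷ 50 → quotient 3, remainder 43
50 ÷ 43 → quotient 1, remainder 7
43 ÷ 7 → quotient 6, remainder 1
7 ÷ 1 → quotient 7, remainder 0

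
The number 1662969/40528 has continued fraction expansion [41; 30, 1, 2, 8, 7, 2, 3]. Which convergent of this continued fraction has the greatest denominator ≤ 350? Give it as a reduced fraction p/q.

List convergents until the denominator exceeds the bound:
a_0 = 41: 41/1  (≤ bound)
a_1 = 30: 1231/30  (≤ bound)
a_2 = 1: 1272/31  (≤ bound)
a_3 = 2: 3775/92  (≤ bound)
a_4 = 8: 31472/767  (> 350, stop)

3775/92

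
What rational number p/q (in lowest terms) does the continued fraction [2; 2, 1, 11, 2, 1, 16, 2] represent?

8691/3710

a_0 = 2: 2/1
a_1 = 2: 5/2
a_2 = 1: 7/3
a_3 = 11: 82/35
a_4 = 2: 171/73
a_5 = 1: 253/108
a_6 = 16: 4219/1801
a_7 = 2: 8691/3710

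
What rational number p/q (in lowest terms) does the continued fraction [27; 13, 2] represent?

731/27

a_0 = 27: 27/1
a_1 = 13: 352/13
a_2 = 2: 731/27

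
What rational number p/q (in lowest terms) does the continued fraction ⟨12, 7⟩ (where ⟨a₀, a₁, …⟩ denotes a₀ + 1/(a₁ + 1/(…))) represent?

a_0 = 12: 12/1
a_1 = 7: 85/7

85/7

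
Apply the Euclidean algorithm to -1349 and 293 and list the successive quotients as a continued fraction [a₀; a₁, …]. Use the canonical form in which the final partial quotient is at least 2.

-1349 = -5·293 + 116, so a_0 = -5
293 = 2·116 + 61, so a_1 = 2
116 = 1·61 + 55, so a_2 = 1
61 = 1·55 + 6, so a_3 = 1
55 = 9·6 + 1, so a_4 = 9
6 = 6·1 + 0, so a_5 = 6

[-5; 2, 1, 1, 9, 6]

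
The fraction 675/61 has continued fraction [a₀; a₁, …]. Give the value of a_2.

4

Repeatedly divide and take the remainder:
⌊675/61⌋ = 11, remainder 4
⌊61/4⌋ = 15, remainder 1
⌊4/1⌋ = 4, remainder 0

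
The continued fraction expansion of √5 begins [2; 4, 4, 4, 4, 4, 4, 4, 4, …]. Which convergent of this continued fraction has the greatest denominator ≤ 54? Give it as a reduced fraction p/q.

38/17

a_0 = 2: 2/1  (≤ bound)
a_1 = 4: 9/4  (≤ bound)
a_2 = 4: 38/17  (≤ bound)
a_3 = 4: 161/72  (> 54, stop)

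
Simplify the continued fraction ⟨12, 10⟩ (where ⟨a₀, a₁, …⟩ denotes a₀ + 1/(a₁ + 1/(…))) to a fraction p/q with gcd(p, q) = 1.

121/10

a_0 = 12: 12/1
a_1 = 10: 121/10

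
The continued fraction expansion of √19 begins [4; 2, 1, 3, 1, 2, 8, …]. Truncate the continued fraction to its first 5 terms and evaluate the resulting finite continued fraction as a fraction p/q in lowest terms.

a_0 = 4: 4/1
a_1 = 2: 9/2
a_2 = 1: 13/3
a_3 = 3: 48/11
a_4 = 1: 61/14

61/14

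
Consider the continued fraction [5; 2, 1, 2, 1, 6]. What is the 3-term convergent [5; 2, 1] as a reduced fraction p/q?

Collapse the nested fraction from the inside out:
Start with 1.
2 + 1/(1/1) = 2 + 1/1 = 3/1
5 + 1/(3/1) = 5 + 1/3 = 16/3

16/3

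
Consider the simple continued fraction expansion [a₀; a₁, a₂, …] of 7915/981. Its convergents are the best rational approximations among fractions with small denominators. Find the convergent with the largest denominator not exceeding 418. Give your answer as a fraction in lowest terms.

1654/205

List convergents until the denominator exceeds the bound:
a_0 = 8: 8/1  (≤ bound)
a_1 = 14: 113/14  (≤ bound)
a_2 = 1: 121/15  (≤ bound)
a_3 = 1: 234/29  (≤ bound)
a_4 = 1: 355/44  (≤ bound)
a_5 = 3: 1299/161  (≤ bound)
a_6 = 1: 1654/205  (≤ bound)
a_7 = 4: 7915/981  (> 418, stop)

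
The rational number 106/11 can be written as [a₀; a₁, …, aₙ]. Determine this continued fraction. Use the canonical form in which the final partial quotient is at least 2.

Run the Euclidean algorithm, recording each quotient:
106 ÷ 11 → quotient 9, remainder 7
11 ÷ 7 → quotient 1, remainder 4
7 ÷ 4 → quotient 1, remainder 3
4 ÷ 3 → quotient 1, remainder 1
3 ÷ 1 → quotient 3, remainder 0

[9; 1, 1, 1, 3]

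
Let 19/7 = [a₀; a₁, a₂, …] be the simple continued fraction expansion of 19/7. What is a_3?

2

Repeatedly divide and take the remainder:
⌊19/7⌋ = 2, remainder 5
⌊7/5⌋ = 1, remainder 2
⌊5/2⌋ = 2, remainder 1
⌊2/1⌋ = 2, remainder 0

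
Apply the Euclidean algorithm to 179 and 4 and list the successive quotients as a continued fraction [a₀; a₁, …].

[44; 1, 3]

179 ÷ 4 → quotient 44, remainder 3
4 ÷ 3 → quotient 1, remainder 1
3 ÷ 1 → quotient 3, remainder 0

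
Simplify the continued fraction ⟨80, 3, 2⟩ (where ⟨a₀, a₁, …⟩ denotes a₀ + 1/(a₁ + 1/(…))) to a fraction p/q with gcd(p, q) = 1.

a_0 = 80: 80/1
a_1 = 3: 241/3
a_2 = 2: 562/7

562/7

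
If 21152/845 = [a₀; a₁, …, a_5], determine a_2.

21152 ÷ 845 → quotient 25, remainder 27
845 ÷ 27 → quotient 31, remainder 8
27 ÷ 8 → quotient 3, remainder 3

3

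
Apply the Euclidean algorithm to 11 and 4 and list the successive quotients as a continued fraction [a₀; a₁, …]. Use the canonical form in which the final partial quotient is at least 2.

[2; 1, 3]

Apply division with remainder until the remainder is 0:
11 ÷ 4 → quotient 2, remainder 3
4 ÷ 3 → quotient 1, remainder 1
3 ÷ 1 → quotient 3, remainder 0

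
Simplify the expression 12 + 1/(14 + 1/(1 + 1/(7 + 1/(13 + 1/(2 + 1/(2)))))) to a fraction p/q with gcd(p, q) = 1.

Start with 2.
2 + 1/(2/1) = 2 + 1/2 = 5/2
13 + 1/(5/2) = 13 + 2/5 = 67/5
7 + 1/(67/5) = 7 + 5/67 = 474/67
1 + 1/(474/67) = 1 + 67/474 = 541/474
14 + 1/(541/474) = 14 + 474/541 = 8048/541
12 + 1/(8048/541) = 12 + 541/8048 = 97117/8048

97117/8048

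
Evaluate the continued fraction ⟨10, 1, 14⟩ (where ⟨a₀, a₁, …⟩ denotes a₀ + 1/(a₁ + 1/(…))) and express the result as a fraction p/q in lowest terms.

164/15

Starting at the tail and folding back:
Start with 14.
1 + 1/(14/1) = 1 + 1/14 = 15/14
10 + 1/(15/14) = 10 + 14/15 = 164/15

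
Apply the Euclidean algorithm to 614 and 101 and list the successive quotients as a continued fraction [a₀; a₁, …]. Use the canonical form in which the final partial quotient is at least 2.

Run the Euclidean algorithm, recording each quotient:
614 ÷ 101 → quotient 6, remainder 8
101 ÷ 8 → quotient 12, remainder 5
8 ÷ 5 → quotient 1, remainder 3
5 ÷ 3 → quotient 1, remainder 2
3 ÷ 2 → quotient 1, remainder 1
2 ÷ 1 → quotient 2, remainder 0

[6; 12, 1, 1, 1, 2]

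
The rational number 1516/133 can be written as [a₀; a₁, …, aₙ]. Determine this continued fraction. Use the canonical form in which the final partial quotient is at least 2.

⌊1516/133⌋ = 11, remainder 53
⌊133/53⌋ = 2, remainder 27
⌊53/27⌋ = 1, remainder 26
⌊27/26⌋ = 1, remainder 1
⌊26/1⌋ = 26, remainder 0

[11; 2, 1, 1, 26]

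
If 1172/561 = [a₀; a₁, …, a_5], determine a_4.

Run the Euclidean algorithm, recording each quotient:
1172 = 2·561 + 50, so a_0 = 2
561 = 11·50 + 11, so a_1 = 11
50 = 4·11 + 6, so a_2 = 4
11 = 1·6 + 5, so a_3 = 1
6 = 1·5 + 1, so a_4 = 1

1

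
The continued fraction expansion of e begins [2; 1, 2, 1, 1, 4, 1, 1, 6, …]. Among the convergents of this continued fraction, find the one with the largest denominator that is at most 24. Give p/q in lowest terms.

19/7

List convergents until the denominator exceeds the bound:
a_0 = 2: 2/1  (≤ bound)
a_1 = 1: 3/1  (≤ bound)
a_2 = 2: 8/3  (≤ bound)
a_3 = 1: 11/4  (≤ bound)
a_4 = 1: 19/7  (≤ bound)
a_5 = 4: 87/32  (> 24, stop)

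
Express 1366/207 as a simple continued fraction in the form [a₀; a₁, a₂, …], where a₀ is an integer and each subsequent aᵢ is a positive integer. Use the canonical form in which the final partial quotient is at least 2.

[6; 1, 1, 2, 41]

⌊1366/207⌋ = 6, remainder 124
⌊207/124⌋ = 1, remainder 83
⌊124/83⌋ = 1, remainder 41
⌊83/41⌋ = 2, remainder 1
⌊41/1⌋ = 41, remainder 0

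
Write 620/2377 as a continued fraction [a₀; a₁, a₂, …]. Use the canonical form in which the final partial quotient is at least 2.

Repeatedly divide and take the remainder:
⌊620/2377⌋ = 0, remainder 620
⌊2377/620⌋ = 3, remainder 517
⌊620/517⌋ = 1, remainder 103
⌊517/103⌋ = 5, remainder 2
⌊103/2⌋ = 51, remainder 1
⌊2/1⌋ = 2, remainder 0

[0; 3, 1, 5, 51, 2]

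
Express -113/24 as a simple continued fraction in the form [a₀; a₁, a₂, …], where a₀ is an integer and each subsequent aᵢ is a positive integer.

[-5; 3, 2, 3]

⌊-113/24⌋ = -5, remainder 7
⌊24/7⌋ = 3, remainder 3
⌊7/3⌋ = 2, remainder 1
⌊3/1⌋ = 3, remainder 0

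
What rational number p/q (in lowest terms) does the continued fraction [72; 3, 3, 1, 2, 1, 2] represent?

Start with 2.
1 + 1/(2/1) = 1 + 1/2 = 3/2
2 + 1/(3/2) = 2 + 2/3 = 8/3
1 + 1/(8/3) = 1 + 3/8 = 11/8
3 + 1/(11/8) = 3 + 8/11 = 41/11
3 + 1/(41/11) = 3 + 11/41 = 134/41
72 + 1/(134/41) = 72 + 41/134 = 9689/134

9689/134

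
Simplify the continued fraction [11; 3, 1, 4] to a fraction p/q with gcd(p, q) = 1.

214/19

Build up convergents one term at a time:
a_0 = 11: 11/1
a_1 = 3: 34/3
a_2 = 1: 45/4
a_3 = 4: 214/19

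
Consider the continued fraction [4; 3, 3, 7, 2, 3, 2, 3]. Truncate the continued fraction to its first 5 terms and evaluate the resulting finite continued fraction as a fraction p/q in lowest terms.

Starting at the tail and folding back:
Start with 2.
7 + 1/(2/1) = 7 + 1/2 = 15/2
3 + 1/(15/2) = 3 + 2/15 = 47/15
3 + 1/(47/15) = 3 + 15/47 = 156/47
4 + 1/(156/47) = 4 + 47/156 = 671/156

671/156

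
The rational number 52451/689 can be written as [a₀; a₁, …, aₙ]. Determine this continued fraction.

[76; 7, 1, 11, 2, 3]

52451 = 76·689 + 87, so a_0 = 76
689 = 7·87 + 80, so a_1 = 7
87 = 1·80 + 7, so a_2 = 1
80 = 11·7 + 3, so a_3 = 11
7 = 2·3 + 1, so a_4 = 2
3 = 3·1 + 0, so a_5 = 3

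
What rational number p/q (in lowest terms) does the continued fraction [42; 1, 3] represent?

171/4

Start with 3.
1 + 1/(3/1) = 1 + 1/3 = 4/3
42 + 1/(4/3) = 42 + 3/4 = 171/4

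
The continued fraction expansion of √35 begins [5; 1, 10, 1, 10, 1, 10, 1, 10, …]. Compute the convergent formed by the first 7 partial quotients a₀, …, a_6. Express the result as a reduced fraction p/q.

9235/1561

a_0 = 5: 5/1
a_1 = 1: 6/1
a_2 = 10: 65/11
a_3 = 1: 71/12
a_4 = 10: 775/131
a_5 = 1: 846/143
a_6 = 10: 9235/1561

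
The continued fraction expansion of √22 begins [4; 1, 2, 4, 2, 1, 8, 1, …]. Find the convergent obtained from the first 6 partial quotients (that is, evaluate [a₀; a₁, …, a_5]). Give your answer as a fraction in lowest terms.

Starting at the tail and folding back:
Start with 1.
2 + 1/(1/1) = 2 + 1/1 = 3/1
4 + 1/(3/1) = 4 + 1/3 = 13/3
2 + 1/(13/3) = 2 + 3/13 = 29/13
1 + 1/(29/13) = 1 + 13/29 = 42/29
4 + 1/(42/29) = 4 + 29/42 = 197/42

197/42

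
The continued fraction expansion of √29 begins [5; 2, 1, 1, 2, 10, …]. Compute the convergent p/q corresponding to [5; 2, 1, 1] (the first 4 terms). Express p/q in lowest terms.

a_0 = 5: 5/1
a_1 = 2: 11/2
a_2 = 1: 16/3
a_3 = 1: 27/5

27/5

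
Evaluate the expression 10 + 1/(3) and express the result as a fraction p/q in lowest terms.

Start with 3.
10 + 1/(3/1) = 10 + 1/3 = 31/3

31/3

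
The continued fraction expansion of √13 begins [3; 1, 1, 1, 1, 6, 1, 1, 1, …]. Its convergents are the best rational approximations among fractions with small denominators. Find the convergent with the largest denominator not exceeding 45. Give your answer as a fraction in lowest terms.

a_0 = 3: 3/1  (≤ bound)
a_1 = 1: 4/1  (≤ bound)
a_2 = 1: 7/2  (≤ bound)
a_3 = 1: 11/3  (≤ bound)
a_4 = 1: 18/5  (≤ bound)
a_5 = 6: 119/33  (≤ bound)
a_6 = 1: 137/38  (≤ bound)
a_7 = 1: 256/71  (> 45, stop)

137/38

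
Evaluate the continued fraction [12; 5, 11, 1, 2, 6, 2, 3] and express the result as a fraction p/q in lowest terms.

a_0 = 12: 12/1
a_1 = 5: 61/5
a_2 = 11: 683/56
a_3 = 1: 744/61
a_4 = 2: 2171/178
a_5 = 6: 13770/1129
a_6 = 2: 29711/2436
a_7 = 3: 102903/8437

102903/8437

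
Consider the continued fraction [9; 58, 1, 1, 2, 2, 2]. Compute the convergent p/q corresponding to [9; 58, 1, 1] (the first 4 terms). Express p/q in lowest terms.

Use the convergent recurrence hₖ = aₖ·hₖ₋₁ + hₖ₋₂ (and likewise for the denominators kₖ):
a_0 = 9: 9/1
a_1 = 58: 523/58
a_2 = 1: 532/59
a_3 = 1: 1055/117

1055/117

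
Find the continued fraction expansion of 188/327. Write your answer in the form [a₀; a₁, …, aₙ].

Repeatedly divide and take the remainder:
⌊188/327⌋ = 0, remainder 188
⌊327/188⌋ = 1, remainder 139
⌊188/139⌋ = 1, remainder 49
⌊139/49⌋ = 2, remainder 41
⌊49/41⌋ = 1, remainder 8
⌊41/8⌋ = 5, remainder 1
⌊8/1⌋ = 8, remainder 0

[0; 1, 1, 2, 1, 5, 8]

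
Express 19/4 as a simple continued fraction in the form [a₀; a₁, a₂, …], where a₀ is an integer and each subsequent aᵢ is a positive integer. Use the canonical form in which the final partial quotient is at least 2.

[4; 1, 3]

19 ÷ 4 → quotient 4, remainder 3
4 ÷ 3 → quotient 1, remainder 1
3 ÷ 1 → quotient 3, remainder 0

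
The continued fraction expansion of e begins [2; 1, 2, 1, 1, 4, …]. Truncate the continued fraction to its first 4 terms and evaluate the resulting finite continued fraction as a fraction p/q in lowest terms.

11/4

Collapse the nested fraction from the inside out:
Start with 1.
2 + 1/(1/1) = 2 + 1/1 = 3/1
1 + 1/(3/1) = 1 + 1/3 = 4/3
2 + 1/(4/3) = 2 + 3/4 = 11/4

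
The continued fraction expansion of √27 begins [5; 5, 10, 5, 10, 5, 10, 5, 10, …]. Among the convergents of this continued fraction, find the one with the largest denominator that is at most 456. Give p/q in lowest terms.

a_0 = 5: 5/1  (≤ bound)
a_1 = 5: 26/5  (≤ bound)
a_2 = 10: 265/51  (≤ bound)
a_3 = 5: 1351/260  (≤ bound)
a_4 = 10: 13775/2651  (> 456, stop)

1351/260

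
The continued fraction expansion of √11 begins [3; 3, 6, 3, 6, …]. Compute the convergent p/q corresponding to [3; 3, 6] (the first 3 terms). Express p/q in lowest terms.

63/19

Starting at the tail and folding back:
Start with 6.
3 + 1/(6/1) = 3 + 1/6 = 19/6
3 + 1/(19/6) = 3 + 6/19 = 63/19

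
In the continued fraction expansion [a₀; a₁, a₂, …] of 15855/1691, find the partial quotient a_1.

15855 ÷ 1691 → quotient 9, remainder 636
1691 ÷ 636 → quotient 2, remainder 419

2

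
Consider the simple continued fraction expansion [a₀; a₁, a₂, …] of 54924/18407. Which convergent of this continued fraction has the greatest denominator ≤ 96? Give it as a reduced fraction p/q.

185/62

List convergents until the denominator exceeds the bound:
a_0 = 2: 2/1  (≤ bound)
a_1 = 1: 3/1  (≤ bound)
a_2 = 60: 182/61  (≤ bound)
a_3 = 1: 185/62  (≤ bound)
a_4 = 41: 7767/2603  (> 96, stop)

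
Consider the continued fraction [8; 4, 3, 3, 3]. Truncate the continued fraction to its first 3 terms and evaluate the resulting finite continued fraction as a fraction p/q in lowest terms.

a_0 = 8: 8/1
a_1 = 4: 33/4
a_2 = 3: 107/13

107/13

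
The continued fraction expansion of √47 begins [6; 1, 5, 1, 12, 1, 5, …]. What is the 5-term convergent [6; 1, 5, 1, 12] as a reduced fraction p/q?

Starting at the tail and folding back:
Start with 12.
1 + 1/(12/1) = 1 + 1/12 = 13/12
5 + 1/(13/12) = 5 + 12/13 = 77/13
1 + 1/(77/13) = 1 + 13/77 = 90/77
6 + 1/(90/77) = 6 + 77/90 = 617/90

617/90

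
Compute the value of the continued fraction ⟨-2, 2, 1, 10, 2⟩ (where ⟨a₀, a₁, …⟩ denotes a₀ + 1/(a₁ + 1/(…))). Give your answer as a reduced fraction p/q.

Work from the innermost term outward:
Start with 2.
10 + 1/(2/1) = 10 + 1/2 = 21/2
1 + 1/(21/2) = 1 + 2/21 = 23/21
2 + 1/(23/21) = 2 + 21/23 = 67/23
-2 + 1/(67/23) = -2 + 23/67 = -111/67

-111/67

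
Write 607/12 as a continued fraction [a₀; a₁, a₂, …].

607 ÷ 12 → quotient 50, remainder 7
12 ÷ 7 → quotient 1, remainder 5
7 ÷ 5 → quotient 1, remainder 2
5 ÷ 2 → quotient 2, remainder 1
2 ÷ 1 → quotient 2, remainder 0

[50; 1, 1, 2, 2]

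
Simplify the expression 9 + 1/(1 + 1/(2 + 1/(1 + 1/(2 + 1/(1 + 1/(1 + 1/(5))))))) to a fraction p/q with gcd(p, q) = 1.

Start with 5.
1 + 1/(5/1) = 1 + 1/5 = 6/5
1 + 1/(6/5) = 1 + 5/6 = 11/6
2 + 1/(11/6) = 2 + 6/11 = 28/11
1 + 1/(28/11) = 1 + 11/28 = 39/28
2 + 1/(39/28) = 2 + 28/39 = 106/39
1 + 1/(106/39) = 1 + 39/106 = 145/106
9 + 1/(145/106) = 9 + 106/145 = 1411/145

1411/145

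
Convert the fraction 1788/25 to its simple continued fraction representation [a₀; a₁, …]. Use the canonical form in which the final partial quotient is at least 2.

1788 = 71·25 + 13, so a_0 = 71
25 = 1·13 + 12, so a_1 = 1
13 = 1·12 + 1, so a_2 = 1
12 = 12·1 + 0, so a_3 = 12

[71; 1, 1, 12]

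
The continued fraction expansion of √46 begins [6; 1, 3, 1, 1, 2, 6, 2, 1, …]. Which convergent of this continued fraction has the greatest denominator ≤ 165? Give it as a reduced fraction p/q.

a_0 = 6: 6/1  (≤ bound)
a_1 = 1: 7/1  (≤ bound)
a_2 = 3: 27/4  (≤ bound)
a_3 = 1: 34/5  (≤ bound)
a_4 = 1: 61/9  (≤ bound)
a_5 = 2: 156/23  (≤ bound)
a_6 = 6: 997/147  (≤ bound)
a_7 = 2: 2150/317  (> 165, stop)

997/147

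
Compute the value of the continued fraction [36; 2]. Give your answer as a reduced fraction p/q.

73/2

a_0 = 36: 36/1
a_1 = 2: 73/2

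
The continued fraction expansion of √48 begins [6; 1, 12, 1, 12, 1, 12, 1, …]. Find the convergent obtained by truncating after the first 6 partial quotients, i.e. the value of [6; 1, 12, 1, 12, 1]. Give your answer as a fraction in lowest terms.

Start with 1.
12 + 1/(1/1) = 12 + 1/1 = 13/1
1 + 1/(13/1) = 1 + 1/13 = 14/13
12 + 1/(14/13) = 12 + 13/14 = 181/14
1 + 1/(181/14) = 1 + 14/181 = 195/181
6 + 1/(195/181) = 6 + 181/195 = 1351/195

1351/195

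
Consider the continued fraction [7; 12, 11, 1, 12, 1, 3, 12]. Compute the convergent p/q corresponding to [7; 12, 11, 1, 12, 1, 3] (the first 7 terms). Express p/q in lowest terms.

Work from the innermost term outward:
Start with 3.
1 + 1/(3/1) = 1 + 1/3 = 4/3
12 + 1/(4/3) = 12 + 3/4 = 51/4
1 + 1/(51/4) = 1 + 4/51 = 55/51
11 + 1/(55/51) = 11 + 51/55 = 656/55
12 + 1/(656/55) = 12 + 55/656 = 7927/656
7 + 1/(7927/656) = 7 + 656/7927 = 56145/7927

56145/7927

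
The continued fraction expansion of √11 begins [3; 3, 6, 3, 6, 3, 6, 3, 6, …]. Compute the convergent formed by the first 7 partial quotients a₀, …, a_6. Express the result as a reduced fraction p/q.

25077/7561

Build up convergents one term at a time:
a_0 = 3: 3/1
a_1 = 3: 10/3
a_2 = 6: 63/19
a_3 = 3: 199/60
a_4 = 6: 1257/379
a_5 = 3: 3970/1197
a_6 = 6: 25077/7561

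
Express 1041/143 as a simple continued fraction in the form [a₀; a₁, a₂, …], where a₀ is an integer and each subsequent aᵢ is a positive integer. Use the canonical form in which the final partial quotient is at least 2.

[7; 3, 1, 1, 2, 1, 5]

1041 ÷ 143 → quotient 7, remainder 40
143 ÷ 40 → quotient 3, remainder 23
40 ÷ 23 → quotient 1, remainder 17
23 ÷ 17 → quotient 1, remainder 6
17 ÷ 6 → quotient 2, remainder 5
6 ÷ 5 → quotient 1, remainder 1
5 ÷ 1 → quotient 5, remainder 0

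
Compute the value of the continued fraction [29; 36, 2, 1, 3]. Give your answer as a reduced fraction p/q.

11611/400

Start with 3.
1 + 1/(3/1) = 1 + 1/3 = 4/3
2 + 1/(4/3) = 2 + 3/4 = 11/4
36 + 1/(11/4) = 36 + 4/11 = 400/11
29 + 1/(400/11) = 29 + 11/400 = 11611/400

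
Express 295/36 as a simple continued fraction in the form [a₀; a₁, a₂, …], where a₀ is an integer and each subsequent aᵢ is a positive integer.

⌊295/36⌋ = 8, remainder 7
⌊36/7⌋ = 5, remainder 1
⌊7/1⌋ = 7, remainder 0

[8; 5, 7]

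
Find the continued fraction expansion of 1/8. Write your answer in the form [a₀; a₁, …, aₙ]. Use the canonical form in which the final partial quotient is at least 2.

[0; 8]

⌊1/8⌋ = 0, remainder 1
⌊8/1⌋ = 8, remainder 0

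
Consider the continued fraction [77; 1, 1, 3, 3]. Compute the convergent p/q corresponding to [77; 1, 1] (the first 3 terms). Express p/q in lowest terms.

Build up convergents one term at a time:
a_0 = 77: 77/1
a_1 = 1: 78/1
a_2 = 1: 155/2

155/2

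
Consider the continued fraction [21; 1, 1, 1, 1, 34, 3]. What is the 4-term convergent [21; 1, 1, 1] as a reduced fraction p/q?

65/3

Collapse the nested fraction from the inside out:
Start with 1.
1 + 1/(1/1) = 1 + 1/1 = 2/1
1 + 1/(2/1) = 1 + 1/2 = 3/2
21 + 1/(3/2) = 21 + 2/3 = 65/3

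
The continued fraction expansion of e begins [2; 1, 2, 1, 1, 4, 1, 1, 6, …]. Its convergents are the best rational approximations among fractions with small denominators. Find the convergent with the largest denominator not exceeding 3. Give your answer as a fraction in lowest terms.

8/3

a_0 = 2: 2/1  (≤ bound)
a_1 = 1: 3/1  (≤ bound)
a_2 = 2: 8/3  (≤ bound)
a_3 = 1: 11/4  (> 3, stop)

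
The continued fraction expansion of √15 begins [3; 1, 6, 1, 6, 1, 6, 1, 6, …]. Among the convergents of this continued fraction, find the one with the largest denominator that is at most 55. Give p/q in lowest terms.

List convergents until the denominator exceeds the bound:
a_0 = 3: 3/1  (≤ bound)
a_1 = 1: 4/1  (≤ bound)
a_2 = 6: 27/7  (≤ bound)
a_3 = 1: 31/8  (≤ bound)
a_4 = 6: 213/55  (≤ bound)
a_5 = 1: 244/63  (> 55, stop)

213/55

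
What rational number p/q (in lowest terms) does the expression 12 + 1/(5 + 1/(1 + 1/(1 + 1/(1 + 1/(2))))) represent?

548/45

Start with 2.
1 + 1/(2/1) = 1 + 1/2 = 3/2
1 + 1/(3/2) = 1 + 2/3 = 5/3
1 + 1/(5/3) = 1 + 3/5 = 8/5
5 + 1/(8/5) = 5 + 5/8 = 45/8
12 + 1/(45/8) = 12 + 8/45 = 548/45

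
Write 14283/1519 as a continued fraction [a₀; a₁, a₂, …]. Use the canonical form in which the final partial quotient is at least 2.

[9; 2, 2, 13, 2, 2, 4]

⌊14283/1519⌋ = 9, remainder 612
⌊1519/612⌋ = 2, remainder 295
⌊612/295⌋ = 2, remainder 22
⌊295/22⌋ = 13, remainder 9
⌊22/9⌋ = 2, remainder 4
⌊9/4⌋ = 2, remainder 1
⌊4/1⌋ = 4, remainder 0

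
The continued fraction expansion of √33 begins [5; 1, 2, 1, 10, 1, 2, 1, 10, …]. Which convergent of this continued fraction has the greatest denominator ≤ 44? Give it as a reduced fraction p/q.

a_0 = 5: 5/1  (≤ bound)
a_1 = 1: 6/1  (≤ bound)
a_2 = 2: 17/3  (≤ bound)
a_3 = 1: 23/4  (≤ bound)
a_4 = 10: 247/43  (≤ bound)
a_5 = 1: 270/47  (> 44, stop)

247/43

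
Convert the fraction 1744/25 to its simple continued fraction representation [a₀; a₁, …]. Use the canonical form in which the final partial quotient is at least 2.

Apply division with remainder until the remainder is 0:
1744 = 69·25 + 19, so a_0 = 69
25 = 1·19 + 6, so a_1 = 1
19 = 3·6 + 1, so a_2 = 3
6 = 6·1 + 0, so a_3 = 6

[69; 1, 3, 6]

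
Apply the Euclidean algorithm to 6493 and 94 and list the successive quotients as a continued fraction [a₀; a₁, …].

⌊6493/94⌋ = 69, remainder 7
⌊94/7⌋ = 13, remainder 3
⌊7/3⌋ = 2, remainder 1
⌊3/1⌋ = 3, remainder 0

[69; 13, 2, 3]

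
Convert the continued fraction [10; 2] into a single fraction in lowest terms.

a_0 = 10: 10/1
a_1 = 2: 21/2

21/2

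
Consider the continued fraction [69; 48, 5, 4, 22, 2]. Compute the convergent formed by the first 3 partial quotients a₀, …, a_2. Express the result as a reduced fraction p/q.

Starting at the tail and folding back:
Start with 5.
48 + 1/(5/1) = 48 + 1/5 = 241/5
69 + 1/(241/5) = 69 + 5/241 = 16634/241

16634/241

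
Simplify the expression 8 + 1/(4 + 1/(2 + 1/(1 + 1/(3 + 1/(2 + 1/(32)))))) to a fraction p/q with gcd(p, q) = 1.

29099/3536

a_0 = 8: 8/1
a_1 = 4: 33/4
a_2 = 2: 74/9
a_3 = 1: 107/13
a_4 = 3: 395/48
a_5 = 2: 897/109
a_6 = 32: 29099/3536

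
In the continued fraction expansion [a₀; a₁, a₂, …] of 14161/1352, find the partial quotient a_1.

14161 ÷ 1352 → quotient 10, remainder 641
1352 ÷ 641 → quotient 2, remainder 70

2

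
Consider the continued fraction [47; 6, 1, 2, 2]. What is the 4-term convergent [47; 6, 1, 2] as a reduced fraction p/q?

Build up convergents one term at a time:
a_0 = 47: 47/1
a_1 = 6: 283/6
a_2 = 1: 330/7
a_3 = 2: 943/20

943/20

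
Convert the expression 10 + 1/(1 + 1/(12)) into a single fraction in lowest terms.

Start with 12.
1 + 1/(12/1) = 1 + 1/12 = 13/12
10 + 1/(13/12) = 10 + 12/13 = 142/13

142/13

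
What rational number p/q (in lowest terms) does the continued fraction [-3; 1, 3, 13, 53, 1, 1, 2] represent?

Compute successive convergents:
a_0 = -3: -3/1
a_1 = 1: -2/1
a_2 = 3: -9/4
a_3 = 13: -119/53
a_4 = 53: -6316/2813
a_5 = 1: -6435/2866
a_6 = 1: -12751/5679
a_7 = 2: -31937/14224

-31937/14224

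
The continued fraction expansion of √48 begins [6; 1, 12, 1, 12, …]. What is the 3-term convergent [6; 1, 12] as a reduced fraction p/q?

Build up convergents one term at a time:
a_0 = 6: 6/1
a_1 = 1: 7/1
a_2 = 12: 90/13

90/13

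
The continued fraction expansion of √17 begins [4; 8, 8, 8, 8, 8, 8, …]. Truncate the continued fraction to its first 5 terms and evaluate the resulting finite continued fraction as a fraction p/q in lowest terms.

a_0 = 4: 4/1
a_1 = 8: 33/8
a_2 = 8: 268/65
a_3 = 8: 2177/528
a_4 = 8: 17684/4289

17684/4289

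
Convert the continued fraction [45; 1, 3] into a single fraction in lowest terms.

Collapse the nested fraction from the inside out:
Start with 3.
1 + 1/(3/1) = 1 + 1/3 = 4/3
45 + 1/(4/3) = 45 + 3/4 = 183/4

183/4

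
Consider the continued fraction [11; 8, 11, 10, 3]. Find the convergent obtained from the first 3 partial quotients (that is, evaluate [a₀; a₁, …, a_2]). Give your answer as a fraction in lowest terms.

990/89

a_0 = 11: 11/1
a_1 = 8: 89/8
a_2 = 11: 990/89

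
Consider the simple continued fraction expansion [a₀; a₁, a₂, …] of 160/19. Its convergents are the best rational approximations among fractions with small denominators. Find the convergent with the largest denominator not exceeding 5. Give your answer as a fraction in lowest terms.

List convergents until the denominator exceeds the bound:
a_0 = 8: 8/1  (≤ bound)
a_1 = 2: 17/2  (≤ bound)
a_2 = 2: 42/5  (≤ bound)
a_3 = 1: 59/7  (> 5, stop)

42/5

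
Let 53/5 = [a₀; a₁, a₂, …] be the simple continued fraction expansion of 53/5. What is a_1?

Repeatedly divide and take the remainder:
53 ÷ 5 → quotient 10, remainder 3
5 ÷ 3 → quotient 1, remainder 2

1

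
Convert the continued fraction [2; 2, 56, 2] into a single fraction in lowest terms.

Use the convergent recurrence hₖ = aₖ·hₖ₋₁ + hₖ₋₂ (and likewise for the denominators kₖ):
a_0 = 2: 2/1
a_1 = 2: 5/2
a_2 = 56: 282/113
a_3 = 2: 569/228

569/228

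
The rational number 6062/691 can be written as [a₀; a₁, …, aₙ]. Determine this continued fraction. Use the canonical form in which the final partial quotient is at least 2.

[8; 1, 3, 2, 2, 31]

Repeatedly divide and take the remainder:
⌊6062/691⌋ = 8, remainder 534
⌊691/534⌋ = 1, remainder 157
⌊534/157⌋ = 3, remainder 63
⌊157/63⌋ = 2, remainder 31
⌊63/31⌋ = 2, remainder 1
⌊31/1⌋ = 31, remainder 0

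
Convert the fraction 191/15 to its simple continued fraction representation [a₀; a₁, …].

191 ÷ 15 → quotient 12, remainder 11
15 ÷ 11 → quotient 1, remainder 4
11 ÷ 4 → quotient 2, remainder 3
4 ÷ 3 → quotient 1, remainder 1
3 ÷ 1 → quotient 3, remainder 0

[12; 1, 2, 1, 3]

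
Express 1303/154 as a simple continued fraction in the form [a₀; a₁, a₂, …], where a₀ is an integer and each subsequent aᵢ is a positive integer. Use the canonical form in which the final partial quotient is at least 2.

[8; 2, 5, 1, 11]

Repeatedly divide and take the remainder:
1303 = 8·154 + 71, so a_0 = 8
154 = 2·71 + 12, so a_1 = 2
71 = 5·12 + 11, so a_2 = 5
12 = 1·11 + 1, so a_3 = 1
11 = 11·1 + 0, so a_4 = 11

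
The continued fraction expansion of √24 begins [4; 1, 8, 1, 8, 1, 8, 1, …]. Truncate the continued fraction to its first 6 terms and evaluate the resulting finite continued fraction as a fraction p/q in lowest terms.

485/99

Start with 1.
8 + 1/(1/1) = 8 + 1/1 = 9/1
1 + 1/(9/1) = 1 + 1/9 = 10/9
8 + 1/(10/9) = 8 + 9/10 = 89/10
1 + 1/(89/10) = 1 + 10/89 = 99/89
4 + 1/(99/89) = 4 + 89/99 = 485/99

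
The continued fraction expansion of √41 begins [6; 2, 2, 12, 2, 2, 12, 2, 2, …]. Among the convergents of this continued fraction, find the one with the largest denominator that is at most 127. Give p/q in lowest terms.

a_0 = 6: 6/1  (≤ bound)
a_1 = 2: 13/2  (≤ bound)
a_2 = 2: 32/5  (≤ bound)
a_3 = 12: 397/62  (≤ bound)
a_4 = 2: 826/129  (> 127, stop)

397/62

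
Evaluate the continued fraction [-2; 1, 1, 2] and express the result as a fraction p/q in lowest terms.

Compute successive convergents:
a_0 = -2: -2/1
a_1 = 1: -1/1
a_2 = 1: -3/2
a_3 = 2: -7/5

-7/5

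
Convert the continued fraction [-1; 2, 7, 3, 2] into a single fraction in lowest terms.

-58/109

Start with 2.
3 + 1/(2/1) = 3 + 1/2 = 7/2
7 + 1/(7/2) = 7 + 2/7 = 51/7
2 + 1/(51/7) = 2 + 7/51 = 109/51
-1 + 1/(109/51) = -1 + 51/109 = -58/109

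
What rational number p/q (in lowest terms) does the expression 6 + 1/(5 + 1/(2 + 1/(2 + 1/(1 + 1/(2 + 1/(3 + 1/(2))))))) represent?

4929/797

a_0 = 6: 6/1
a_1 = 5: 31/5
a_2 = 2: 68/11
a_3 = 2: 167/27
a_4 = 1: 235/38
a_5 = 2: 637/103
a_6 = 3: 2146/347
a_7 = 2: 4929/797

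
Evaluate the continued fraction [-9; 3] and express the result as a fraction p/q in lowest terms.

Start with 3.
-9 + 1/(3/1) = -9 + 1/3 = -26/3

-26/3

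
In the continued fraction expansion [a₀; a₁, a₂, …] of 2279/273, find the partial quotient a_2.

1

Run the Euclidean algorithm, recording each quotient:
2279 = 8·273 + 95, so a_0 = 8
273 = 2·95 + 83, so a_1 = 2
95 = 1·83 + 12, so a_2 = 1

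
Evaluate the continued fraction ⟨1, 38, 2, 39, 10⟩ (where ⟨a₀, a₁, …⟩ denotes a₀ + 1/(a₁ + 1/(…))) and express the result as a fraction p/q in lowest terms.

31279/30487

Build up convergents one term at a time:
a_0 = 1: 1/1
a_1 = 38: 39/38
a_2 = 2: 79/77
a_3 = 39: 3120/3041
a_4 = 10: 31279/30487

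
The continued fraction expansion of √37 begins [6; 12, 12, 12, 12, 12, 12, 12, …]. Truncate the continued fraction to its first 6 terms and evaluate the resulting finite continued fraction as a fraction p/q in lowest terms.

1555849/255780

Compute successive convergents:
a_0 = 6: 6/1
a_1 = 12: 73/12
a_2 = 12: 882/145
a_3 = 12: 10657/1752
a_4 = 12: 128766/21169
a_5 = 12: 1555849/255780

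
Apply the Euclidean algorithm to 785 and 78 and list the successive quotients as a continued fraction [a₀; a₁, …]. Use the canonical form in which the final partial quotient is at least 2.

Repeatedly divide and take the remainder:
785 = 10·78 + 5, so a_0 = 10
78 = 15·5 + 3, so a_1 = 15
5 = 1·3 + 2, so a_2 = 1
3 = 1·2 + 1, so a_3 = 1
2 = 2·1 + 0, so a_4 = 2

[10; 15, 1, 1, 2]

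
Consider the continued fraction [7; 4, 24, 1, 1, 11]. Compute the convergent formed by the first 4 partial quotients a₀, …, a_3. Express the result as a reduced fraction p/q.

732/101

a_0 = 7: 7/1
a_1 = 4: 29/4
a_2 = 24: 703/97
a_3 = 1: 732/101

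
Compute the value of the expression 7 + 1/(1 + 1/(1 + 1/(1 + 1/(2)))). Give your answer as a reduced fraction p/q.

a_0 = 7: 7/1
a_1 = 1: 8/1
a_2 = 1: 15/2
a_3 = 1: 23/3
a_4 = 2: 61/8

61/8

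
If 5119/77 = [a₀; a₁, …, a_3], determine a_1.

5119 ÷ 77 → quotient 66, remainder 37
77 ÷ 37 → quotient 2, remainder 3

2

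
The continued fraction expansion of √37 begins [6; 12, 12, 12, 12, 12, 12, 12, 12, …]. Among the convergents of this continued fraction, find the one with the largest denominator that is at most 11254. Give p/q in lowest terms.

a_0 = 6: 6/1  (≤ bound)
a_1 = 12: 73/12  (≤ bound)
a_2 = 12: 882/145  (≤ bound)
a_3 = 12: 10657/1752  (≤ bound)
a_4 = 12: 128766/21169  (> 11254, stop)

10657/1752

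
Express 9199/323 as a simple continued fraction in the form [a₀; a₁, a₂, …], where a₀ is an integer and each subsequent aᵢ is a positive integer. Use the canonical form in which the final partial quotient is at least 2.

Apply division with remainder until the remainder is 0:
⌊9199/323⌋ = 28, remainder 155
⌊323/155⌋ = 2, remainder 13
⌊155/13⌋ = 11, remainder 12
⌊13/12⌋ = 1, remainder 1
⌊12/1⌋ = 12, remainder 0

[28; 2, 11, 1, 12]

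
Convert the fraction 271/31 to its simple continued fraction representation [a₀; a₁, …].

[8; 1, 2, 1, 7]

271 ÷ 31 → quotient 8, remainder 23
31 ÷ 23 → quotient 1, remainder 8
23 ÷ 8 → quotient 2, remainder 7
8 ÷ 7 → quotient 1, remainder 1
7 ÷ 1 → quotient 7, remainder 0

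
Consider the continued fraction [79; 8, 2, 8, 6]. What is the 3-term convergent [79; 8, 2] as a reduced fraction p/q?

1345/17

a_0 = 79: 79/1
a_1 = 8: 633/8
a_2 = 2: 1345/17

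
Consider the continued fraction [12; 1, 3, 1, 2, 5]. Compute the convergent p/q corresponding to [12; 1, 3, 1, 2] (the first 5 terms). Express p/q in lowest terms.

Build up convergents one term at a time:
a_0 = 12: 12/1
a_1 = 1: 13/1
a_2 = 3: 51/4
a_3 = 1: 64/5
a_4 = 2: 179/14

179/14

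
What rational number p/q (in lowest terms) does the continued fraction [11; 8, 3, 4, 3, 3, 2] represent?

Collapse the nested fraction from the inside out:
Start with 2.
3 + 1/(2/1) = 3 + 1/2 = 7/2
3 + 1/(7/2) = 3 + 2/7 = 23/7
4 + 1/(23/7) = 4 + 7/23 = 99/23
3 + 1/(99/23) = 3 + 23/99 = 320/99
8 + 1/(320/99) = 8 + 99/320 = 2659/320
11 + 1/(2659/320) = 11 + 320/2659 = 29569/2659

29569/2659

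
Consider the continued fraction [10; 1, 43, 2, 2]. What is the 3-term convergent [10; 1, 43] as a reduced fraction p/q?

Start with 43.
1 + 1/(43/1) = 1 + 1/43 = 44/43
10 + 1/(44/43) = 10 + 43/44 = 483/44

483/44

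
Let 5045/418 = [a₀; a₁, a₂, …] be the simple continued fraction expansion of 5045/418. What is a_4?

5045 ÷ 418 → quotient 12, remainder 29
418 ÷ 29 → quotient 14, remainder 12
29 ÷ 12 → quotient 2, remainder 5
12 ÷ 5 → quotient 2, remainder 2
5 ÷ 2 → quotient 2, remainder 1

2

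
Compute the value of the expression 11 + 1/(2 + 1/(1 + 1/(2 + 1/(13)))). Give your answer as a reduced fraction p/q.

Start with 13.
2 + 1/(13/1) = 2 + 1/13 = 27/13
1 + 1/(27/13) = 1 + 13/27 = 40/27
2 + 1/(40/27) = 2 + 27/40 = 107/40
11 + 1/(107/40) = 11 + 40/107 = 1217/107

1217/107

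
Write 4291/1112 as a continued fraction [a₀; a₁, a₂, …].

Repeatedly divide and take the remainder:
4291 ÷ 1112 → quotient 3, remainder 955
1112 ÷ 955 → quotient 1, remainder 157
955 ÷ 157 → quotient 6, remainder 13
157 ÷ 13 → quotient 12, remainder 1
13 ÷ 1 → quotient 13, remainder 0

[3; 1, 6, 12, 13]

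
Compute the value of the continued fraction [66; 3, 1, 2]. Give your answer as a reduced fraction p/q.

729/11

Collapse the nested fraction from the inside out:
Start with 2.
1 + 1/(2/1) = 1 + 1/2 = 3/2
3 + 1/(3/2) = 3 + 2/3 = 11/3
66 + 1/(11/3) = 66 + 3/11 = 729/11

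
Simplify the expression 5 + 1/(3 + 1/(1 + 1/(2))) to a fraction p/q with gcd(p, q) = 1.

Start with 2.
1 + 1/(2/1) = 1 + 1/2 = 3/2
3 + 1/(3/2) = 3 + 2/3 = 11/3
5 + 1/(11/3) = 5 + 3/11 = 58/11

58/11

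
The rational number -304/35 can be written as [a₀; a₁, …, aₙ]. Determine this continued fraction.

Run the Euclidean algorithm, recording each quotient:
-304 ÷ 35 → quotient -9, remainder 11
35 ÷ 11 → quotient 3, remainder 2
11 ÷ 2 → quotient 5, remainder 1
2 ÷ 1 → quotient 2, remainder 0

[-9; 3, 5, 2]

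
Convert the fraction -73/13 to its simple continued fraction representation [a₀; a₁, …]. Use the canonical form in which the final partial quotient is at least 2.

⌊-73/13⌋ = -6, remainder 5
⌊13/5⌋ = 2, remainder 3
⌊5/3⌋ = 1, remainder 2
⌊3/2⌋ = 1, remainder 1
⌊2/1⌋ = 2, remainder 0

[-6; 2, 1, 1, 2]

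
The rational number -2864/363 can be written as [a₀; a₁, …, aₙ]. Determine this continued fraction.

-2864 = -8·363 + 40, so a_0 = -8
363 = 9·40 + 3, so a_1 = 9
40 = 13·3 + 1, so a_2 = 13
3 = 3·1 + 0, so a_3 = 3

[-8; 9, 13, 3]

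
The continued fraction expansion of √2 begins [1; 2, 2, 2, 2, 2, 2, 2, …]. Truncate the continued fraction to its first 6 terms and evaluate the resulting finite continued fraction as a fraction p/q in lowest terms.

Start with 2.
2 + 1/(2/1) = 2 + 1/2 = 5/2
2 + 1/(5/2) = 2 + 2/5 = 12/5
2 + 1/(12/5) = 2 + 5/12 = 29/12
2 + 1/(29/12) = 2 + 12/29 = 70/29
1 + 1/(70/29) = 1 + 29/70 = 99/70

99/70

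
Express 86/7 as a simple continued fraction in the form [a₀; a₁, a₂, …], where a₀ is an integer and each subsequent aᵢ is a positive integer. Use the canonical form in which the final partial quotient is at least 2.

[12; 3, 2]

86 = 12·7 + 2, so a_0 = 12
7 = 3·2 + 1, so a_1 = 3
2 = 2·1 + 0, so a_2 = 2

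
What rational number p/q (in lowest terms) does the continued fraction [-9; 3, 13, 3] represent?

Start with 3.
13 + 1/(3/1) = 13 + 1/3 = 40/3
3 + 1/(40/3) = 3 + 3/40 = 123/40
-9 + 1/(123/40) = -9 + 40/123 = -1067/123

-1067/123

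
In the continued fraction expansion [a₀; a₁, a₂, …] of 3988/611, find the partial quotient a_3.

3988 ÷ 611 → quotient 6, remainder 322
611 ÷ 322 → quotient 1, remainder 289
322 ÷ 289 → quotient 1, remainder 33
289 ÷ 33 → quotient 8, remainder 25

8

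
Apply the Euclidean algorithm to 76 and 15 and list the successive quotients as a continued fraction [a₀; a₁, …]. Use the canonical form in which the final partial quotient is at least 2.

[5; 15]

Repeatedly divide and take the remainder:
⌊76/15⌋ = 5, remainder 1
⌊15/1⌋ = 15, remainder 0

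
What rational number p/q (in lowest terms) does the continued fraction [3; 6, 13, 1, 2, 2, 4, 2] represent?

18181/5745

a_0 = 3: 3/1
a_1 = 6: 19/6
a_2 = 13: 250/79
a_3 = 1: 269/85
a_4 = 2: 788/249
a_5 = 2: 1845/583
a_6 = 4: 8168/2581
a_7 = 2: 18181/5745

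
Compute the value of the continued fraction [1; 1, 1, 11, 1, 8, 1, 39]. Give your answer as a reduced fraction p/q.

15042/9895

a_0 = 1: 1/1
a_1 = 1: 2/1
a_2 = 1: 3/2
a_3 = 11: 35/23
a_4 = 1: 38/25
a_5 = 8: 339/223
a_6 = 1: 377/248
a_7 = 39: 15042/9895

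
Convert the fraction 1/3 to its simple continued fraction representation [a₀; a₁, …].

[0; 3]

1 ÷ 3 → quotient 0, remainder 1
3 ÷ 1 → quotient 3, remainder 0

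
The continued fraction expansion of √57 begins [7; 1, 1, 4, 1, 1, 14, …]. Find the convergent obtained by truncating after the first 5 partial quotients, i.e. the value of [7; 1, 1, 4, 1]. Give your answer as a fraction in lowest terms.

83/11

Use the convergent recurrence hₖ = aₖ·hₖ₋₁ + hₖ₋₂ (and likewise for the denominators kₖ):
a_0 = 7: 7/1
a_1 = 1: 8/1
a_2 = 1: 15/2
a_3 = 4: 68/9
a_4 = 1: 83/11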